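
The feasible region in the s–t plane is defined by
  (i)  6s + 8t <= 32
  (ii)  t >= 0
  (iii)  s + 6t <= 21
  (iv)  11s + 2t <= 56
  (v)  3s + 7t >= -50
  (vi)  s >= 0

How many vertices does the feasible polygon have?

5

The feasible vertices (each the meet of two boundaries and inside every other half-plane) are:
  (6/7, 47/14)
  (96/19, 4/19)
  (56/11, 0)
  (0, 0)
  (0, 7/2)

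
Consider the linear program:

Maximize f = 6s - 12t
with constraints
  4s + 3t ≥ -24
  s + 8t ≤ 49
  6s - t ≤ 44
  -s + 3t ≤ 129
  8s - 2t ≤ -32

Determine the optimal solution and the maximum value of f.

Corner points and f = 6s - 12t:
  (-339/29, 220/29) → f = -4674/29
  (-9/2, -2) → f = -3
  (-79/33, 212/33) → f = -1006/11

s = -9/2, t = -2, maximum f = -3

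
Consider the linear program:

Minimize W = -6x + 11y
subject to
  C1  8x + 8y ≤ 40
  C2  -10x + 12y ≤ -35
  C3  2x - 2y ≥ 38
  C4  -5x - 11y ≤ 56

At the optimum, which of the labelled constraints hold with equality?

C1 and C4

Vertices and W = -6x + 11y:
  (12, -7) → W = -149
  (37/2, -27/2) → W = -519/2
  (153/16, -151/16) → W = -2579/16

The minimum is at (37/2, -27/2). Substituting into each constraint, equality holds for C1 and C4; the remaining constraints have slack.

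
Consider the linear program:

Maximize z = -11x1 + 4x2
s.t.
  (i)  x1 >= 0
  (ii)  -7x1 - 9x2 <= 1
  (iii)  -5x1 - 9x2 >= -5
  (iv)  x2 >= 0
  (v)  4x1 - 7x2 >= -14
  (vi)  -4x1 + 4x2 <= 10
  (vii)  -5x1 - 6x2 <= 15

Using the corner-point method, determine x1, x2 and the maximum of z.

Corner points and z = -11x1 + 4x2:
  (0, 5/9) → z = 20/9
  (0, 0) → z = 0
  (1, 0) → z = -11

The optimum lies where x1 = 0 and -5x1 - 9x2 = -5.
Solving simultaneously gives x1 = 0, x2 = 5/9.

x1 = 0, x2 = 5/9, maximum z = 20/9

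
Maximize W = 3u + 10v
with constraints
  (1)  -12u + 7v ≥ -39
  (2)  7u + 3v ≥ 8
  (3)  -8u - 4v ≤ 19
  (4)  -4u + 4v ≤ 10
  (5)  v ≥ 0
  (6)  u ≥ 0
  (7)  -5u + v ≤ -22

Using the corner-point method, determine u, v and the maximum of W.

u = 113/10, v = 69/5, maximum W = 1719/10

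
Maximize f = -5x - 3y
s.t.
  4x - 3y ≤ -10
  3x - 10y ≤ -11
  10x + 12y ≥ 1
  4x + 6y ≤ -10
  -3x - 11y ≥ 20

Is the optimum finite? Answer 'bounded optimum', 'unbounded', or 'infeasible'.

infeasible

The boundaries 3x - 10y = -11 and -3x - 11y = 20 meet at (-107/21, -3/7), but that point violates 10x + 12y ≥ 1. Every candidate vertex is excluded by some other constraint, so the feasible region is empty.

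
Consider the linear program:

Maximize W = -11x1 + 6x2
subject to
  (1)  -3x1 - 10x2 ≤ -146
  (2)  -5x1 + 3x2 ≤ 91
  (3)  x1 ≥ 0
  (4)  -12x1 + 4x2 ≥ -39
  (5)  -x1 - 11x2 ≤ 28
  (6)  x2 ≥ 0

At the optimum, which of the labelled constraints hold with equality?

(2) and (3)

Vertices and W = -11x1 + 6x2:
  (0, 73/5) → W = 438/5
  (487/66, 545/44) → W = -226/33
  (0, 91/3) → W = 182
  (481/16, 1287/16) → W = 2431/16

The maximum is at (0, 91/3). Substituting into each constraint, equality holds for (2) and (3); the remaining constraints have slack.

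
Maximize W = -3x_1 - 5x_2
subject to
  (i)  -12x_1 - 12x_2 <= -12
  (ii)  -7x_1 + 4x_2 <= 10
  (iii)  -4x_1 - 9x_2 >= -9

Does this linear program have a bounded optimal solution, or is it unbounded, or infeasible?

From the feasible point (0, 1), moving in the direction (12, -12) keeps every constraint satisfied while W increases without bound.

unbounded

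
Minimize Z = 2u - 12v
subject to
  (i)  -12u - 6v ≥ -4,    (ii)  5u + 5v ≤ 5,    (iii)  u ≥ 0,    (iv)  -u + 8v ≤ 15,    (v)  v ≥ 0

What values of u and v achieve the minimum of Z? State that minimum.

u = 0, v = 2/3, minimum Z = -8

Feasible corners and Z = 2u - 12v:
  (0, 2/3) → Z = -8
  (1/3, 0) → Z = 2/3
  (0, 0) → Z = 0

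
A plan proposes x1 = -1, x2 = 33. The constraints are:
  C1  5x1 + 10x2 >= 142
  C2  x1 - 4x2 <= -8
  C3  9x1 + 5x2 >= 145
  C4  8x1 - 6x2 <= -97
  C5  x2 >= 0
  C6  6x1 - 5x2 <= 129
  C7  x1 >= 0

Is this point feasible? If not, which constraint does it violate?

Constraint C7: x1 = -1, which is not ≥ 0. All other constraints are satisfied.

not feasible — violates C7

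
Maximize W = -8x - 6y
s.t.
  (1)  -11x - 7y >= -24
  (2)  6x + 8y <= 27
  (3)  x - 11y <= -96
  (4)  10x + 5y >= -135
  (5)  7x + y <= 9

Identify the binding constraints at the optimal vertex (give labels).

(3) and (4)

Vertices and W = -8x - 6y:
  (-471/74, 603/74) → W = 75/37
  (-243/10, 108/5) → W = 324/5
  (-393/23, 165/23) → W = 2154/23

The maximum is at (-393/23, 165/23). Substituting into each constraint, equality holds for (3) and (4); the remaining constraints have slack.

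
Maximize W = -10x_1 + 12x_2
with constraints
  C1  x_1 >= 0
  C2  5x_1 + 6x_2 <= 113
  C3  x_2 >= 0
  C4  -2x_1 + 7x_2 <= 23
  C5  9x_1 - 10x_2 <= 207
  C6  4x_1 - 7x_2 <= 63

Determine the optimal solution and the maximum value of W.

x_1 = 0, x_2 = 23/7, maximum W = 276/7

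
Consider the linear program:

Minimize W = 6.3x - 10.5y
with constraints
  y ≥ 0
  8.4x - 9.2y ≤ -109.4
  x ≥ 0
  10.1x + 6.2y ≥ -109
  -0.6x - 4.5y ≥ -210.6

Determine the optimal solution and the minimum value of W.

x = 0, y = 46.8, minimum W = -491.4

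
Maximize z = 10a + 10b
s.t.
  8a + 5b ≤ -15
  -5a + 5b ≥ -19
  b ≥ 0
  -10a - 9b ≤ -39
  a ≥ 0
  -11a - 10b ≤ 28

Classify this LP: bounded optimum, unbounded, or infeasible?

infeasible

The boundaries 8a + 5b = -15 and -10a - 9b = -39 meet at (-15, 21), but that point violates a ≥ 0. Every candidate vertex is excluded by some other constraint, so the feasible region is empty.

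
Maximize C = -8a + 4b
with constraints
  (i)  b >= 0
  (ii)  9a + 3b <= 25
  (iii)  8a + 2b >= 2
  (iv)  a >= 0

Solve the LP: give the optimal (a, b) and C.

Vertices and C = -8a + 4b:
  (25/9, 0) → C = -200/9
  (1/4, 0) → C = -2
  (0, 25/3) → C = 100/3
  (0, 1) → C = 4

At the optimal vertex, 9a + 3b = 25 and a = 0.
Solving simultaneously gives a = 0, b = 25/3.

a = 0, b = 25/3, maximum C = 100/3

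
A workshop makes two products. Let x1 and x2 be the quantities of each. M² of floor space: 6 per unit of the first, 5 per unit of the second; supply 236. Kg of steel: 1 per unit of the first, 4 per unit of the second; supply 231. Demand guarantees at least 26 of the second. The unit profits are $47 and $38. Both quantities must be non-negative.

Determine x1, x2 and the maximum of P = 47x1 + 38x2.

Corner points and P = 47x1 + 38x2:
  (0, 236/5) → P = 8968/5
  (0, 26) → P = 988
  (53/3, 26) → P = 5455/3

At the optimal vertex, 6x1 + 5x2 = 236 and x2 = 26.
Solving simultaneously gives x1 = 53/3, x2 = 26.

x1 = 53/3, x2 = 26, maximum P = 5455/3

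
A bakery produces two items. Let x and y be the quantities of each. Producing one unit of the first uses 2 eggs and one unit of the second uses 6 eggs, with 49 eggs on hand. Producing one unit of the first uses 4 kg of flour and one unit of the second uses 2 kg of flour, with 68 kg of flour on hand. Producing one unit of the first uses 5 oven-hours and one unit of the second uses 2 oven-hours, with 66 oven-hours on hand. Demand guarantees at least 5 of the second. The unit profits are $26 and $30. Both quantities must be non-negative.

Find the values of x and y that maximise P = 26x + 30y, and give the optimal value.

Corner points and P = 26x + 30y:
  (0, 49/6) → P = 245
  (0, 5) → P = 150
  (19/2, 5) → P = 397

At the optimal vertex, 2x + 6y = 49 and y = 5.
Solving simultaneously gives x = 19/2, y = 5.

x = 19/2, y = 5, maximum P = 397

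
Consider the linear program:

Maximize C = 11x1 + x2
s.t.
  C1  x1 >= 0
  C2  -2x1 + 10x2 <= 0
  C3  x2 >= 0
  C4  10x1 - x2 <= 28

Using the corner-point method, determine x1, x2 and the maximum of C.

Vertices and C = 11x1 + x2:
  (0, 0) → C = 0
  (20/7, 4/7) → C = 32
  (14/5, 0) → C = 154/5

x1 = 20/7, x2 = 4/7, maximum C = 32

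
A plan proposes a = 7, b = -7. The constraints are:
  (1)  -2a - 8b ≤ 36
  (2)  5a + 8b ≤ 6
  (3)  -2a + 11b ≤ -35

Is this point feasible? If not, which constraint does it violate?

Constraint (1): -2a - 8b = 42, which is not ≤ 36. All other constraints are satisfied.

not feasible — violates (1)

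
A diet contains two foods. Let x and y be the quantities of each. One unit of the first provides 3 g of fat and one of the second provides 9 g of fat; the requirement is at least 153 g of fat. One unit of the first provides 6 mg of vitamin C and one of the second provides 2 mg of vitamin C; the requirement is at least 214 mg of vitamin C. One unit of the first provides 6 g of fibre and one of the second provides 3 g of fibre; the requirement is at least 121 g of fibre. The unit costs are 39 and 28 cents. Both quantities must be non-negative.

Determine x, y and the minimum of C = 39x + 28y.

Corner points and C = 39x + 28y:
  (0, 107) → C = 2996
  (51, 0) → C = 1989
  (135/4, 23/4) → C = 5909/4
The feasible region is unbounded (it extends along (0, 1), (1, 0)), but C strictly increases along every unbounded feasible direction, so there is no improving ray and the minimum is attained at a vertex.

The binding constraints are 3x + 9y = 153 and 6x + 2y = 214.
Solving simultaneously gives x = 135/4, y = 23/4.

x = 135/4, y = 23/4, minimum C = 5909/4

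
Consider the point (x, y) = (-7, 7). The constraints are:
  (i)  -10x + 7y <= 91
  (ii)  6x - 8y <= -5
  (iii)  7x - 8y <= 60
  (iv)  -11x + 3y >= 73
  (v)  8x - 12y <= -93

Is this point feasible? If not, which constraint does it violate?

Constraint (i): -10x + 7y = 119, which is not ≤ 91. All other constraints are satisfied.

not feasible — violates (i)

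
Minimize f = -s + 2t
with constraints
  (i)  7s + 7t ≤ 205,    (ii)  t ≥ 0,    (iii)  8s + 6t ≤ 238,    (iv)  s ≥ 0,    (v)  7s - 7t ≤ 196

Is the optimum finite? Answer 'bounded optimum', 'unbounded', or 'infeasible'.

bounded optimum

Extreme points and f = -s + 2t:
  (0, 205/7) → f = 410/7
  (401/14, 9/14) → f = -383/14
  (0, 0) → f = 0
  (28, 0) → f = -28
The feasible region has finitely many vertices and no improving ray; the minimum is -28 at (28, 0).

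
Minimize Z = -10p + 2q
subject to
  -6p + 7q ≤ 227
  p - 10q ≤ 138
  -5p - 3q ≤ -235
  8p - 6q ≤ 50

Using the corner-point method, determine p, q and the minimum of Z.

p = 428/5, q = 529/5, minimum Z = -3222/5

Vertices and Z = -10p + 2q:
  (964/53, 2545/53) → Z = -4550/53
  (428/5, 529/5) → Z = -3222/5
  (260/9, 815/27) → Z = -6170/27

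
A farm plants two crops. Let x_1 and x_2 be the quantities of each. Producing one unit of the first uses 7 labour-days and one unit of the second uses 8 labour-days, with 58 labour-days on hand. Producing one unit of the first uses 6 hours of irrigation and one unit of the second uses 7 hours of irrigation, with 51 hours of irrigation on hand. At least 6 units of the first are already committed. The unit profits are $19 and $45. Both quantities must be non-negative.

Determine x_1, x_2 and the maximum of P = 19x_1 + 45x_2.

Vertices and P = 19x_1 + 45x_2:
  (58/7, 0) → P = 1102/7
  (6, 0) → P = 114
  (6, 2) → P = 204

x_1 = 6, x_2 = 2, maximum P = 204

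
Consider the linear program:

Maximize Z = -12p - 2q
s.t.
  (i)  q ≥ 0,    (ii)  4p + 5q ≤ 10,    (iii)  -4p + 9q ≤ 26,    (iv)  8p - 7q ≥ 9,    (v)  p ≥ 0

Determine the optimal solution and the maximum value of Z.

Corner points and Z = -12p - 2q:
  (5/2, 0) → Z = -30
  (9/8, 0) → Z = -27/2
  (115/68, 11/17) → Z = -367/17

p = 9/8, q = 0, maximum Z = -27/2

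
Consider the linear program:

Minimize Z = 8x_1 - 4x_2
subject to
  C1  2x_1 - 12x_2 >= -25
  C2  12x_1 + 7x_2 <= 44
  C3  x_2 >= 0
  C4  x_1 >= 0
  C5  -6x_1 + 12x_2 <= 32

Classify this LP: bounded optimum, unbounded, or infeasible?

Feasible corners and Z = 8x_1 - 4x_2:
  (353/158, 194/79) → Z = 636/79
  (0, 25/12) → Z = -25/3
  (11/3, 0) → Z = 88/3
  (0, 0) → Z = 0
The feasible region has finitely many vertices and no improving ray; the minimum is -25/3 at (0, 25/12).

bounded optimum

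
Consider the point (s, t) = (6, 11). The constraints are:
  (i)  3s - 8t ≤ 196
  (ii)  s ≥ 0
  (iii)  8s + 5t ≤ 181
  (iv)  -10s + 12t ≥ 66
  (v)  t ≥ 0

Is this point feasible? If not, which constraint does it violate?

feasible

(i): -70 ≤ 196 ✓
(ii): 6 ≥ 0 ✓
(iii): 103 ≤ 181 ✓
(iv): 72 ≥ 66 ✓
(v): 11 ≥ 0 ✓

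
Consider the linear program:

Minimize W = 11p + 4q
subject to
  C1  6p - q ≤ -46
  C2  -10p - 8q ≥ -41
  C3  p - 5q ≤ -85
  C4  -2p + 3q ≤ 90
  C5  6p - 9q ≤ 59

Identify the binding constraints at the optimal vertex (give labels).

Feasible corners and W = 11p + 4q:
  (-475/58, 891/58) → W = -1661/58
  (-597/46, 491/23) → W = -2639/46
  (-195/7, 80/7) → W = -1825/7

The minimum is at (-195/7, 80/7). Substituting into each constraint, equality holds for C3 and C4; the remaining constraints have slack.

C3 and C4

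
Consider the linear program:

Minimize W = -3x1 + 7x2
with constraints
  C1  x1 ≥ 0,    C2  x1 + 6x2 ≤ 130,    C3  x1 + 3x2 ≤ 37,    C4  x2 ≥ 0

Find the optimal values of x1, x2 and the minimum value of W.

Vertices and W = -3x1 + 7x2:
  (0, 37/3) → W = 259/3
  (0, 0) → W = 0
  (37, 0) → W = -111

At the optimal vertex, x1 + 3x2 = 37 and x2 = 0.
Solving simultaneously gives x1 = 37, x2 = 0.

x1 = 37, x2 = 0, minimum W = -111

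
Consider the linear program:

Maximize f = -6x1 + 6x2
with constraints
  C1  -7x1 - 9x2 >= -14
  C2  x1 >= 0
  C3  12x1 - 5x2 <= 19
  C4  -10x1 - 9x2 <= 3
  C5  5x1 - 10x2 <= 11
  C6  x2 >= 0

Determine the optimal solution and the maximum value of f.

x1 = 0, x2 = 14/9, maximum f = 28/3

Feasible corners and f = -6x1 + 6x2:
  (0, 14/9) → f = 28/3
  (241/143, 35/143) → f = -1236/143
  (0, 0) → f = 0
  (19/12, 0) → f = -19/2

The binding constraints are -7x1 - 9x2 = -14 and x1 = 0.
Solving simultaneously gives x1 = 0, x2 = 14/9.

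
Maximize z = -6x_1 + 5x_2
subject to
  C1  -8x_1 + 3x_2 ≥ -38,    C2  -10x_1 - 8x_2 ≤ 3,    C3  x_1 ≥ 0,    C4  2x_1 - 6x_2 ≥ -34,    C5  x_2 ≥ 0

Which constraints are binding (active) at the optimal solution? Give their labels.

C3 and C4

Corner points and z = -6x_1 + 5x_2:
  (55/7, 58/7) → z = -40/7
  (19/4, 0) → z = -57/2
  (0, 17/3) → z = 85/3
  (0, 0) → z = 0

The maximum is at (0, 17/3). Substituting into each constraint, equality holds for C3 and C4; the remaining constraints have slack.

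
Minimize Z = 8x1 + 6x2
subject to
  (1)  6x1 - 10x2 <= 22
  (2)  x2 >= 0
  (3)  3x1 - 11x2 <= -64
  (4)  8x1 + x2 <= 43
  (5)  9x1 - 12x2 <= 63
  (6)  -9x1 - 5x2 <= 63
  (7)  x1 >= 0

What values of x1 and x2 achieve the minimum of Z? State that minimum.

Extreme points and Z = 8x1 + 6x2:
  (409/91, 641/91) → Z = 7118/91
  (0, 64/11) → Z = 384/11
  (0, 43) → Z = 258

The optimum lies where 3x1 - 11x2 = -64 and x1 = 0.
Solving simultaneously gives x1 = 0, x2 = 64/11.

x1 = 0, x2 = 64/11, minimum Z = 384/11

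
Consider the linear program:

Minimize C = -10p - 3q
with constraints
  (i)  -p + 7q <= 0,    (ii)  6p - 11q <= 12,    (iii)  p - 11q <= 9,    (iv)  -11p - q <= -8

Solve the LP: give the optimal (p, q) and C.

p = 84/31, q = 12/31, minimum C = -876/31

Corner points and C = -10p - 3q:
  (84/31, 12/31) → C = -876/31
  (28/39, 4/39) → C = -292/39
  (100/127, -84/127) → C = -748/127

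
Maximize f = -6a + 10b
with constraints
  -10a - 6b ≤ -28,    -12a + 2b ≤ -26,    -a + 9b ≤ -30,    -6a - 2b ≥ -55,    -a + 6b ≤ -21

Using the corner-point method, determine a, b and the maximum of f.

a = 9/2, b = -17/6, maximum f = -166/3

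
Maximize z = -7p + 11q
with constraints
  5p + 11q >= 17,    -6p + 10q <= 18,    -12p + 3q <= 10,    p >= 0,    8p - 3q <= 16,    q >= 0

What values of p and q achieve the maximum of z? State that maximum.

Extreme points and z = -7p + 11q:
  (0, 17/11) → z = 17
  (227/103, 56/103) → z = -973/103
  (0, 9/5) → z = 99/5
  (107/31, 120/31) → z = 571/31

The binding constraints are -6p + 10q = 18 and p = 0.
Solving simultaneously gives p = 0, q = 9/5.

p = 0, q = 9/5, maximum z = 99/5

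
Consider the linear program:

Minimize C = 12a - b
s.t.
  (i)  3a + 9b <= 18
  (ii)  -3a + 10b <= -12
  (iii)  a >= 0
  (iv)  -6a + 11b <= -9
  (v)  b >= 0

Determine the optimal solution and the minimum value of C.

a = 4, b = 0, minimum C = 48

Vertices and C = 12a - b:
  (96/19, 6/19) → C = 1146/19
  (6, 0) → C = 72
  (4, 0) → C = 48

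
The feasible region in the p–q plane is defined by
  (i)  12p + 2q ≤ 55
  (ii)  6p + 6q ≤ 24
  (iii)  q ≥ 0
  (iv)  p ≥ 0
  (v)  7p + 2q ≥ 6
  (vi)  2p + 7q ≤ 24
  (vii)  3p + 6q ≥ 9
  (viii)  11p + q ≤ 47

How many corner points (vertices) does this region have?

Intersecting each pair of boundary lines and keeping only the points that satisfy every inequality leaves:
  (4, 0)
  (4/5, 16/5)
  (3, 0)
  (0, 3)
  (0, 24/7)
  (1/2, 5/4)

6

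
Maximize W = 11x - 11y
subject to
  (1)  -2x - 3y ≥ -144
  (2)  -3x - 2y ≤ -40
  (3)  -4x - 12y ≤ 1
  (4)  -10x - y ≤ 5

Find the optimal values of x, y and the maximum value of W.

x = 577/4, y = -289/6, maximum W = 25399/12

Extreme points and W = 11x - 11y:
  (577/4, -289/6) → W = 25399/12
  (-159/28, 725/14) → W = -17699/28
  (241/14, -163/28) → W = 7095/28
  (-50/17, 415/17) → W = -5115/17

At the optimal vertex, -2x - 3y = -144 and -4x - 12y = 1.
Solving simultaneously gives x = 577/4, y = -289/6.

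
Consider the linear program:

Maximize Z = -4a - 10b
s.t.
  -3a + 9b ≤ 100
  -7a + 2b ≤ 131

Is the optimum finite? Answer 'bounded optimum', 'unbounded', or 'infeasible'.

unbounded

From the feasible point (-979/57, 307/57), moving in the direction (-2, -7) keeps every constraint satisfied while Z increases without bound.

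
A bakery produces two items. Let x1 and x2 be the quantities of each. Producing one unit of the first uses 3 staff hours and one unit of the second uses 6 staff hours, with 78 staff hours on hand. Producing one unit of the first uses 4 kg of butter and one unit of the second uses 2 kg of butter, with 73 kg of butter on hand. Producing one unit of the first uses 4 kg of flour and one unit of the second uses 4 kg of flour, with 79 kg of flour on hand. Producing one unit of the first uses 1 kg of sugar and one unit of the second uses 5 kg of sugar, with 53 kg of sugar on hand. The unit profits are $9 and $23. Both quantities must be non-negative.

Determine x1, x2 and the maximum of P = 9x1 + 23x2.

x1 = 8, x2 = 9, maximum P = 279

Vertices and P = 9x1 + 23x2:
  (0, 0) → P = 0
  (0, 53/5) → P = 1219/5
  (73/4, 0) → P = 657/4
  (27/2, 25/4) → P = 1061/4
  (8, 9) → P = 279
  (67/4, 3) → P = 879/4

The binding constraints are 3x1 + 6x2 = 78 and x1 + 5x2 = 53.
Solving simultaneously gives x1 = 8, x2 = 9.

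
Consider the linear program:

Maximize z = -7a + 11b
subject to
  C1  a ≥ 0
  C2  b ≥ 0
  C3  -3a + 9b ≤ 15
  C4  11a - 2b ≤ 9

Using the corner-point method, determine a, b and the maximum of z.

a = 0, b = 5/3, maximum z = 55/3

Vertices and z = -7a + 11b:
  (0, 0) → z = 0
  (0, 5/3) → z = 55/3
  (9/11, 0) → z = -63/11
  (37/31, 64/31) → z = 445/31

The optimum lies where a = 0 and -3a + 9b = 15.
Solving simultaneously gives a = 0, b = 5/3.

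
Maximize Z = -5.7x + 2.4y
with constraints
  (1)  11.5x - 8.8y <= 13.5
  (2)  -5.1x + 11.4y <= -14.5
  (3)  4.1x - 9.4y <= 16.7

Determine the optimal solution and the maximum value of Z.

x = -676/15, y = -643/30, maximum Z = 5136/25

Vertices and Z = -5.7x + 2.4y:
  (1315/4311, -4895/4311) → Z = -12829/2874
  (-1003/3601, -6835/3601) → Z = -106869/36010
  (-676/15, -643/30) → Z = 5136/25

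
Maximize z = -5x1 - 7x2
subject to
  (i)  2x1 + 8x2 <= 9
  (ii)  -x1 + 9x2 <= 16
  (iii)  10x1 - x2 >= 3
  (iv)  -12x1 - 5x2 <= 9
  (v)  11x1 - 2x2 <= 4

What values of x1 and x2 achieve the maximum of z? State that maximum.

x1 = 2/9, x2 = -7/9, maximum z = 13/3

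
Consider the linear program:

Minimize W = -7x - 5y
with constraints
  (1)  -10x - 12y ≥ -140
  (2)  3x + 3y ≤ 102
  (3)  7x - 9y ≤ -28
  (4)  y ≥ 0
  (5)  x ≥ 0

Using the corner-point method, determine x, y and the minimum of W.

x = 154/29, y = 210/29, minimum W = -2128/29

Corner points and W = -7x - 5y:
  (154/29, 210/29) → W = -2128/29
  (0, 35/3) → W = -175/3
  (0, 28/9) → W = -140/9

At the optimal vertex, -10x - 12y = -140 and 7x - 9y = -28.
Solving simultaneously gives x = 154/29, y = 210/29.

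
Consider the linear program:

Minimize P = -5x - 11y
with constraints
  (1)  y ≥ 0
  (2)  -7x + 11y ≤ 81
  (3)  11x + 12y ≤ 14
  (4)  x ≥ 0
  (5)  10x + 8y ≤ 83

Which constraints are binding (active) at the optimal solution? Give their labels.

Corner points and P = -5x - 11y:
  (14/11, 0) → P = -70/11
  (0, 0) → P = 0
  (0, 7/6) → P = -77/6

The minimum is at (0, 7/6). Substituting into each constraint, equality holds for (3) and (4); the remaining constraints have slack.

(3) and (4)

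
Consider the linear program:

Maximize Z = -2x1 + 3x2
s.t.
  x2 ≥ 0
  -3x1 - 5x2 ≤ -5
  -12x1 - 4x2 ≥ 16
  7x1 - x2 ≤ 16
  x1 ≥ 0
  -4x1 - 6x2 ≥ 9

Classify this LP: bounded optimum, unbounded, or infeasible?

The boundaries -3x1 - 5x2 = -5 and -4x1 - 6x2 = 9 meet at (-75/2, 47/2), but that point violates x1 ≥ 0. Every candidate vertex is excluded by some other constraint, so the feasible region is empty.

infeasible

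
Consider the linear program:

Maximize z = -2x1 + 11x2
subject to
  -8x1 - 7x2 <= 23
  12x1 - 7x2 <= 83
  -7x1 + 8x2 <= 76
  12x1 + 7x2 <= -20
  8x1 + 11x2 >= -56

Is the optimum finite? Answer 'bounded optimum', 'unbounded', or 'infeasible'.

bounded optimum

Vertices and z = -2x1 + 11x2:
  (-716/113, 447/113) → z = 6349/113
  (3/4, -29/7) → z = -659/14
  (-692/145, 772/145) → z = 9876/145
The feasible region has finitely many vertices and no improving ray; the maximum is 9876/145 at (-692/145, 772/145).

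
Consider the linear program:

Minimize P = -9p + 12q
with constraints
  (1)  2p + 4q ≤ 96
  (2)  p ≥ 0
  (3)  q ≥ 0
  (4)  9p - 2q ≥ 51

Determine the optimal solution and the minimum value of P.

The binding constraints are 2p + 4q = 96 and q = 0.
Solving simultaneously gives p = 48, q = 0.

p = 48, q = 0, minimum P = -432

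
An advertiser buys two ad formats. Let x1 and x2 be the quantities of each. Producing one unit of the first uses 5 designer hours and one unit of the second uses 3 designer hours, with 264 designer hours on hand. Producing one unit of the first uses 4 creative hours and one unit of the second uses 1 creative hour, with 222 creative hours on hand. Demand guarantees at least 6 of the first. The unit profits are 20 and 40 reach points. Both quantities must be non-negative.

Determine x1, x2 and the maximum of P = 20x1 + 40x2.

x1 = 6, x2 = 78, maximum P = 3240

The binding constraints are 5x1 + 3x2 = 264 and x1 = 6.
Solving simultaneously gives x1 = 6, x2 = 78.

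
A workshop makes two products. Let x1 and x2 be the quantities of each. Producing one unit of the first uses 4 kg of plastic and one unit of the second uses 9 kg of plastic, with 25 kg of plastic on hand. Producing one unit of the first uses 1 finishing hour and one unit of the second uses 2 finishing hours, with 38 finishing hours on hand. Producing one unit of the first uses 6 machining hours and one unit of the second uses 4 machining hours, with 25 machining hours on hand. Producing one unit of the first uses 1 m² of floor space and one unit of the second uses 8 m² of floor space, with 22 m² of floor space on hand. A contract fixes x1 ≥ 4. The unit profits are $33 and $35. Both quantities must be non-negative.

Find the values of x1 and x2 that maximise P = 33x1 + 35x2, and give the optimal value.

x1 = 4, x2 = 1/4, maximum P = 563/4

Extreme points and P = 33x1 + 35x2:
  (25/6, 0) → P = 275/2
  (4, 0) → P = 132
  (4, 1/4) → P = 563/4

At the optimal vertex, 6x1 + 4x2 = 25 and x1 = 4.
Solving simultaneously gives x1 = 4, x2 = 1/4.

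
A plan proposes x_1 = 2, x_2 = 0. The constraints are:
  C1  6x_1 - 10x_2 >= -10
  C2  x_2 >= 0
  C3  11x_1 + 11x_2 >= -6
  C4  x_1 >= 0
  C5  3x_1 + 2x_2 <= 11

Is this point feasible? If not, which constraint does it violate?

feasible

C1: 12 ≥ -10 ✓
C2: 0 ≥ 0 ✓
C3: 22 ≥ -6 ✓
C4: 2 ≥ 0 ✓
C5: 6 ≤ 11 ✓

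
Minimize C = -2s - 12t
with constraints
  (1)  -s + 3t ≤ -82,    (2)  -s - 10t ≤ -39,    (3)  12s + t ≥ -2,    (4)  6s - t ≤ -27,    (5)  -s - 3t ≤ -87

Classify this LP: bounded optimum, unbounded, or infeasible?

The boundaries -s + 3t = -82 and -s - 3t = -87 meet at (169/2, 5/6), but that point violates 6s - t ≤ -27. Every candidate vertex is excluded by some other constraint, so the feasible region is empty.

infeasible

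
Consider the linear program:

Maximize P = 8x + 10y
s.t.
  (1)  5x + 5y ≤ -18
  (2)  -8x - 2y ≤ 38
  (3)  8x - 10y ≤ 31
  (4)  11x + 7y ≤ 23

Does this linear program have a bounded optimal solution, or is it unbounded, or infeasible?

Corner points and P = 8x + 10y:
  (-77/15, 23/15) → P = -386/15
  (-5/18, -299/90) → P = -319/9
  (-53/16, -23/4) → P = -84
The feasible region has finitely many vertices and no improving ray; the maximum is -386/15 at (-77/15, 23/15).

bounded optimum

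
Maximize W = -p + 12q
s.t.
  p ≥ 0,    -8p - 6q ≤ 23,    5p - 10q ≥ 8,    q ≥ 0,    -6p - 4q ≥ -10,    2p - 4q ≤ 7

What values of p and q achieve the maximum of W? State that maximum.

p = 33/20, q = 1/40, maximum W = -27/20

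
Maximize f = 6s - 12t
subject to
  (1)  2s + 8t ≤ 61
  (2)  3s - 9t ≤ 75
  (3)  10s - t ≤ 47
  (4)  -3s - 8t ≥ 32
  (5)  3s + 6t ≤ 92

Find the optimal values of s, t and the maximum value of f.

s = 4, t = -7, maximum f = 108

Corner points and f = 6s - 12t:
  (-93, 247/8) → f = -1857/2
  (4, -7) → f = 108
  (344/83, -461/83) → f = 7596/83
The feasible region is unbounded (it extends along (-3, -1), (-4, 1)), but f strictly decreases along every unbounded feasible direction, so there is no improving ray and the maximum is attained at a vertex.

At the optimal vertex, 3s - 9t = 75 and 10s - t = 47.
Solving simultaneously gives s = 4, t = -7.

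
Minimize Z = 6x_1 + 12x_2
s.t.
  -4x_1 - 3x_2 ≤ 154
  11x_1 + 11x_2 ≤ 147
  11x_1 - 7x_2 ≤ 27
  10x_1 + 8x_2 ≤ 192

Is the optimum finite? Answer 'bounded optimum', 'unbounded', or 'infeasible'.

bounded optimum

Extreme points and Z = 6x_1 + 12x_2:
  (-2135/11, 2282/11) → Z = 14574/11
  (-997/61, -1802/61) → Z = -27606/61
  (221/33, 20/3) → Z = 1322/11
The feasible region has finitely many vertices and no improving ray; the minimum is -27606/61 at (-997/61, -1802/61).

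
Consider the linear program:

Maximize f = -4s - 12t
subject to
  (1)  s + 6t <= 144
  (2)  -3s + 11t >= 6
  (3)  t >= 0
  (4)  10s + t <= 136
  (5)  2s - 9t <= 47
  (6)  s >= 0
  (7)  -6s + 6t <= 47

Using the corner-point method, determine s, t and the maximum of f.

s = 0, t = 6/11, maximum f = -72/11

Vertices and f = -4s - 12t:
  (1490/113, 468/113) → f = -11576/113
  (0, 6/11) → f = -72/11
  (769/66, 643/33) → f = -9254/33
  (0, 47/6) → f = -94

At the optimal vertex, -3s + 11t = 6 and s = 0.
Solving simultaneously gives s = 0, t = 6/11.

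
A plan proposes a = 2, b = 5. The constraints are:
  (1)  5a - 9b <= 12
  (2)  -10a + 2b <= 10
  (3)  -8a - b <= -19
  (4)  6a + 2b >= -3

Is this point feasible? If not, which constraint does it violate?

(1): -35 ≤ 12 ✓
(2): -10 ≤ 10 ✓
(3): -21 ≤ -19 ✓
(4): 22 ≥ -3 ✓

feasible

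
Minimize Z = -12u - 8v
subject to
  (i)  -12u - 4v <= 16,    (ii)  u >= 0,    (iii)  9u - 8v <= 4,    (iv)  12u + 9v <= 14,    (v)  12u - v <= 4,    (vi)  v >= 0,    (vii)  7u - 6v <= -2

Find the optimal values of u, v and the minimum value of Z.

Extreme points and Z = -12u - 8v:
  (0, 14/9) → Z = -112/9
  (0, 1/3) → Z = -8/3
  (5/12, 1) → Z = -13
  (2/5, 4/5) → Z = -56/5

At the optimal vertex, 12u + 9v = 14 and 12u - v = 4.
Solving simultaneously gives u = 5/12, v = 1.

u = 5/12, v = 1, minimum Z = -13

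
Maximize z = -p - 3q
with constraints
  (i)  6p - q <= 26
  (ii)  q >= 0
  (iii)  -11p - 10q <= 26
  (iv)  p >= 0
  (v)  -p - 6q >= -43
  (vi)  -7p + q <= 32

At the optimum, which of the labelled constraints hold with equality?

(ii) and (iv)

Vertices and z = -p - 3q:
  (13/3, 0) → z = -13/3
  (199/37, 232/37) → z = -895/37
  (0, 0) → z = 0
  (0, 43/6) → z = -43/2

The maximum is at (0, 0). Substituting into each constraint, equality holds for (ii) and (iv); the remaining constraints have slack.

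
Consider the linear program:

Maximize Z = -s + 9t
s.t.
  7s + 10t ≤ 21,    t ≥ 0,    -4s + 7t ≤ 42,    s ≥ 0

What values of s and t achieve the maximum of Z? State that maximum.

At the optimal vertex, 7s + 10t = 21 and s = 0.
Solving simultaneously gives s = 0, t = 21/10.

s = 0, t = 21/10, maximum Z = 189/10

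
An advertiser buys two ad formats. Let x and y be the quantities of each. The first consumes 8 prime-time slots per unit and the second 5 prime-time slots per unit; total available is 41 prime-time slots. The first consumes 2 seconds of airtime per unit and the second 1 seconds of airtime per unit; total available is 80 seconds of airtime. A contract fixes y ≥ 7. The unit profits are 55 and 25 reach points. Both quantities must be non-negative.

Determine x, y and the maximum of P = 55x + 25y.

x = 3/4, y = 7, maximum P = 865/4

Feasible corners and P = 55x + 25y:
  (0, 41/5) → P = 205
  (0, 7) → P = 175
  (3/4, 7) → P = 865/4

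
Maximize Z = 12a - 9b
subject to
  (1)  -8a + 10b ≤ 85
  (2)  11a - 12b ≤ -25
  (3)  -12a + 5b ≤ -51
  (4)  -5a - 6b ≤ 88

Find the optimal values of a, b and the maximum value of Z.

Vertices and Z = 12a - 9b:
  (55, 105/2) → Z = 375/2
  (187/16, 357/20) → Z = -102/5
  (737/89, 861/89) → Z = 1095/89

The binding constraints are -8a + 10b = 85 and 11a - 12b = -25.
Solving simultaneously gives a = 55, b = 105/2.

a = 55, b = 105/2, maximum Z = 375/2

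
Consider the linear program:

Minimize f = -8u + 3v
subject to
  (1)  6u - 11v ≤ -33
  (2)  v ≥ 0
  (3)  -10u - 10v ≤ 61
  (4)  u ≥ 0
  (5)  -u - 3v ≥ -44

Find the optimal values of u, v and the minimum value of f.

u = 385/29, v = 297/29, minimum f = -2189/29

Feasible corners and f = -8u + 3v:
  (0, 3) → f = 9
  (385/29, 297/29) → f = -2189/29
  (0, 44/3) → f = 44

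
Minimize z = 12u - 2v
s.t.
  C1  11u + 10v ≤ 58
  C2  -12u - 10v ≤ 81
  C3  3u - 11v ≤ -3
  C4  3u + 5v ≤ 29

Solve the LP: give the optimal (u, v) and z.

Extreme points and z = 12u - 2v:
  (608/151, 207/151) → z = 6882/151
  (0, 29/5) → z = -58/5
  (-307/54, -23/18) → z = -197/3
  (-139/6, 197/10) → z = -1587/5

u = -139/6, v = 197/10, minimum z = -1587/5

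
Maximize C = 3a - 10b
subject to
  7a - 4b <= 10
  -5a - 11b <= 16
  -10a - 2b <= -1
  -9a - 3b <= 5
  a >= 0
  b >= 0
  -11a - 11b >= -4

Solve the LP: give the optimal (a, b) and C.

a = 4/11, b = 0, maximum C = 12/11

Corner points and C = 3a - 10b:
  (1/10, 0) → C = 3/10
  (3/88, 29/88) → C = -281/88
  (4/11, 0) → C = 12/11

The binding constraints are b = 0 and -11a - 11b = -4.
Solving simultaneously gives a = 4/11, b = 0.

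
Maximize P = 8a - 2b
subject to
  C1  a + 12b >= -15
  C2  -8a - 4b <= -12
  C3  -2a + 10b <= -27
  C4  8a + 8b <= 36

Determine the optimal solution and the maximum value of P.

Vertices and P = 8a - 2b:
  (87/17, -57/34) → P = 753/17
  (69/11, -39/22) → P = 591/11
  (6, -3/2) → P = 51

The optimum lies where a + 12b = -15 and 8a + 8b = 36.
Solving simultaneously gives a = 69/11, b = -39/22.

a = 69/11, b = -39/22, maximum P = 591/11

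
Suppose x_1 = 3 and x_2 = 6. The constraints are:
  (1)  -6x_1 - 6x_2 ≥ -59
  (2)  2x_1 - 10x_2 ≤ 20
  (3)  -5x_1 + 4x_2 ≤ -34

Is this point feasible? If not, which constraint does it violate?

not feasible — violates (3)

Constraint (3): -5x_1 + 4x_2 = 9, which is not ≤ -34. All other constraints are satisfied.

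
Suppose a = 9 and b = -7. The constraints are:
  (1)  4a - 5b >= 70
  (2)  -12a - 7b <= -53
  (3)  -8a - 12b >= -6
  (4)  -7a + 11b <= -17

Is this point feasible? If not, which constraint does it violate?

(1): 71 ≥ 70 ✓
(2): -59 ≤ -53 ✓
(3): 12 ≥ -6 ✓
(4): -140 ≤ -17 ✓

feasible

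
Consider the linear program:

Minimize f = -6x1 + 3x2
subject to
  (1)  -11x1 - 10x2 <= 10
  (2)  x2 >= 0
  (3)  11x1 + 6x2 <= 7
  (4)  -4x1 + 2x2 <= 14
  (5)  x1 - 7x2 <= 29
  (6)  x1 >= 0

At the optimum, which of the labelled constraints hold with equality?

Feasible corners and f = -6x1 + 3x2:
  (7/11, 0) → f = -42/11
  (0, 0) → f = 0
  (0, 7/6) → f = 7/2

The minimum is at (7/11, 0). Substituting into each constraint, equality holds for (2) and (3); the remaining constraints have slack.

(2) and (3)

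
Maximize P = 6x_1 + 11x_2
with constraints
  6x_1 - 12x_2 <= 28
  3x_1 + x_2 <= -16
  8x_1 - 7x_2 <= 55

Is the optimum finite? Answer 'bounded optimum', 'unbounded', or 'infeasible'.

unbounded

From the feasible point (-82/21, -30/7), moving in the direction (-1, 3) keeps every constraint satisfied while P increases without bound.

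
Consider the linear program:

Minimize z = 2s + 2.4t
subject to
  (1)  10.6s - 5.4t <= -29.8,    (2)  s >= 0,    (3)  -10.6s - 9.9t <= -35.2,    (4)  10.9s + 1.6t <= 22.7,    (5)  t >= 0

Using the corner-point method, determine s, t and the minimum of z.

s = 0, t = 149/27, minimum z = 596/45

Corner points and z = 2s + 2.4t:
  (0, 149/27) → z = 596/45
  (3745/3791, 28272/3791) → z = 376714/18955
  (0, 227/16) → z = 681/20

The binding constraints are 10.6s - 5.4t = -29.8 and s = 0.
Solving simultaneously gives s = 0, t = 149/27.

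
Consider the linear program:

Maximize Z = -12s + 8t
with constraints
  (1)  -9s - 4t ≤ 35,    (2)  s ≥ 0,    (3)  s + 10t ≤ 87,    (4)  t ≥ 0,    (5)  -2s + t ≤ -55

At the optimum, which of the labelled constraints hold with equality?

Corner points and Z = -12s + 8t:
  (87, 0) → Z = -1044
  (91/3, 17/3) → Z = -956/3
  (55/2, 0) → Z = -330

The maximum is at (91/3, 17/3). Substituting into each constraint, equality holds for (3) and (5); the remaining constraints have slack.

(3) and (5)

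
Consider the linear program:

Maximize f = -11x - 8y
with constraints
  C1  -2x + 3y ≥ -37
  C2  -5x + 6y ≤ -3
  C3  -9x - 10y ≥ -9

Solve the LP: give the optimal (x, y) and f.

Extreme points and f = -11x - 8y:
  (-71, -179/3) → f = 3775/3
  (397/47, -315/47) → f = -1847/47
  (21/26, 9/52) → f = -267/26

At the optimal vertex, -2x + 3y = -37 and -5x + 6y = -3.
Solving simultaneously gives x = -71, y = -179/3.

x = -71, y = -179/3, maximum f = 3775/3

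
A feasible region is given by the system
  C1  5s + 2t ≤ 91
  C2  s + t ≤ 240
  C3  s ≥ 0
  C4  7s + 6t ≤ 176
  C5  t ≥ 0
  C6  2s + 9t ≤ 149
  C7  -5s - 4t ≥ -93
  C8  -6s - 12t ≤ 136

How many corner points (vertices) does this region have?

Of the 28 pairwise boundary intersections, those satisfying every inequality are:
  (91/5, 0)
  (89/5, 1)
  (0, 0)
  (0, 149/9)
  (241/37, 559/37)

5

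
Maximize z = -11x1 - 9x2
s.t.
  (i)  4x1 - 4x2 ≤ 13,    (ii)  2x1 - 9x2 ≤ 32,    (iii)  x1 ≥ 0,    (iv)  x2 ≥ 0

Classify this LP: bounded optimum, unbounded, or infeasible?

Feasible corners and z = -11x1 - 9x2:
  (13/4, 0) → z = -143/4
  (0, 0) → z = 0
The feasible region has finitely many vertices and no improving ray; the maximum is 0 at (0, 0).

bounded optimum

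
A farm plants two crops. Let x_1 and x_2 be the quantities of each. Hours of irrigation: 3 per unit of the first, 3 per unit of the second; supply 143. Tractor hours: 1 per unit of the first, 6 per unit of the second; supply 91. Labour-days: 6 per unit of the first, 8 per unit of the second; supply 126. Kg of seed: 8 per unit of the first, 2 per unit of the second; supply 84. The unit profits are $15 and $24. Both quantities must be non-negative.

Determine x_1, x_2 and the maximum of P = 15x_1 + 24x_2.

x_1 = 1, x_2 = 15, maximum P = 375

Extreme points and P = 15x_1 + 24x_2:
  (0, 0) → P = 0
  (0, 91/6) → P = 364
  (21/2, 0) → P = 315/2
  (1, 15) → P = 375
  (105/13, 126/13) → P = 4599/13

The binding constraints are x_1 + 6x_2 = 91 and 6x_1 + 8x_2 = 126.
Solving simultaneously gives x_1 = 1, x_2 = 15.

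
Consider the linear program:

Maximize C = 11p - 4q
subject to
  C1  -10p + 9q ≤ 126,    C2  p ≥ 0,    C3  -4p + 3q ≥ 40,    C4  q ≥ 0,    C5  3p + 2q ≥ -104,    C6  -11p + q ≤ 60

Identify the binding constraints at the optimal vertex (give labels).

C1 and C3

Vertices and C = 11p - 4q:
  (0, 14) → C = -56
  (3, 52/3) → C = -109/3
  (0, 40/3) → C = -160/3

The maximum is at (3, 52/3). Substituting into each constraint, equality holds for C1 and C3; the remaining constraints have slack.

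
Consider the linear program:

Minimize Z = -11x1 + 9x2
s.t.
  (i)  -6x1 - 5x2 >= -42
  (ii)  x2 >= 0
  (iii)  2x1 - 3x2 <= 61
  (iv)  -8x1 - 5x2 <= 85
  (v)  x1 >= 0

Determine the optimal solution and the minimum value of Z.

Vertices and Z = -11x1 + 9x2:
  (7, 0) → Z = -77
  (0, 42/5) → Z = 378/5
  (0, 0) → Z = 0

x1 = 7, x2 = 0, minimum Z = -77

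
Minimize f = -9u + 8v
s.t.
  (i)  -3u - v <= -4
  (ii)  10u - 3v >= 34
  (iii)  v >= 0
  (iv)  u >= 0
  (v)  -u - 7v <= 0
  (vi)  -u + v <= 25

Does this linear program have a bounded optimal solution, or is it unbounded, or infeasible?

unbounded

From the feasible point (17/5, 0), moving in the direction (1, 1) keeps every constraint satisfied while f decreases without bound.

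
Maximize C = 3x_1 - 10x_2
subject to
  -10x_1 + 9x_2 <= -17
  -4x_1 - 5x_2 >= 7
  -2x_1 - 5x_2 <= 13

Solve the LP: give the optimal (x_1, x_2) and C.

x_1 = 3, x_2 = -19/5, maximum C = 47

Extreme points and C = 3x_1 - 10x_2:
  (11/43, -69/43) → C = 723/43
  (-8/17, -41/17) → C = 386/17
  (3, -19/5) → C = 47

The optimum lies where -4x_1 - 5x_2 = 7 and -2x_1 - 5x_2 = 13.
Solving simultaneously gives x_1 = 3, x_2 = -19/5.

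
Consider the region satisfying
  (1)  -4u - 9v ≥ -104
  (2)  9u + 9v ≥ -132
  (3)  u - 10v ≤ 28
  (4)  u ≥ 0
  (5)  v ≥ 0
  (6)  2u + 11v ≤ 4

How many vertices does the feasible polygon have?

The feasible vertices (each the meet of two boundaries and inside every other half-plane) are:
  (0, 0)
  (0, 4/11)
  (2, 0)

3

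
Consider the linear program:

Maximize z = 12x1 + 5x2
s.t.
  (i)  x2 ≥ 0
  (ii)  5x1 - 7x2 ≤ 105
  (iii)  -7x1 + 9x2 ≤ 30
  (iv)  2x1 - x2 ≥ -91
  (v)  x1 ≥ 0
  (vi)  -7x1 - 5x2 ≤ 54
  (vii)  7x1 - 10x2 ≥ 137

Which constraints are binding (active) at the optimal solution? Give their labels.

(ii) and (vii)

Extreme points and z = 12x1 + 5x2:
  (21, 0) → z = 252
  (137/7, 0) → z = 1644/7
  (91, 50) → z = 1342

The maximum is at (91, 50). Substituting into each constraint, equality holds for (ii) and (vii); the remaining constraints have slack.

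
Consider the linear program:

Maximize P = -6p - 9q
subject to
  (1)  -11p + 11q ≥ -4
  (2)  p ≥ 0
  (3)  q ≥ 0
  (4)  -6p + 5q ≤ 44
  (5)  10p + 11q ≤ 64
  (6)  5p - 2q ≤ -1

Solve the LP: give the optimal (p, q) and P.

p = 0, q = 1/2, maximum P = -9/2

Extreme points and P = -6p - 9q:
  (0, 64/11) → P = -576/11
  (0, 1/2) → P = -9/2
  (39/25, 22/5) → P = -1224/25

The optimum lies where p = 0 and 5p - 2q = -1.
Solving simultaneously gives p = 0, q = 1/2.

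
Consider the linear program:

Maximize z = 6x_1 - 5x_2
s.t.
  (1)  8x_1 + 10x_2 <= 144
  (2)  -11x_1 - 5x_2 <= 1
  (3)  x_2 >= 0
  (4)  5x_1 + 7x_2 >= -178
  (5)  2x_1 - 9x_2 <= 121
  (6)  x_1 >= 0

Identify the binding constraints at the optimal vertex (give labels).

Extreme points and z = 6x_1 - 5x_2:
  (18, 0) → z = 108
  (0, 72/5) → z = -72
  (0, 0) → z = 0

The maximum is at (18, 0). Substituting into each constraint, equality holds for (1) and (3); the remaining constraints have slack.

(1) and (3)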